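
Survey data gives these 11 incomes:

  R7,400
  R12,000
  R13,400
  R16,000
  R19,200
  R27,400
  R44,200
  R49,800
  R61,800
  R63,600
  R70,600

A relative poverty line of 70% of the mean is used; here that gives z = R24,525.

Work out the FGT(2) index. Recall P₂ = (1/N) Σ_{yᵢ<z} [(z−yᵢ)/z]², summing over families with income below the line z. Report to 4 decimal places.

Below the line: R7,400, R12,000, R13,400, R16,000, R19,200 (q = 5 of N = 11).
Gap ratios (z−y)/z: (24525−7400)/24525 = 0.6983; (24525−12000)/24525 = 0.5107; (24525−13400)/24525 = 0.4536; (24525−16000)/24525 = 0.3476; (24525−19200)/24525 = 0.2171.
Squared: 0.4876; 0.2608; 0.2058; 0.1208; 0.0471.
Sum = 1.122137; P₂ = 1.122137 / 11 = 0.1020.

0.1020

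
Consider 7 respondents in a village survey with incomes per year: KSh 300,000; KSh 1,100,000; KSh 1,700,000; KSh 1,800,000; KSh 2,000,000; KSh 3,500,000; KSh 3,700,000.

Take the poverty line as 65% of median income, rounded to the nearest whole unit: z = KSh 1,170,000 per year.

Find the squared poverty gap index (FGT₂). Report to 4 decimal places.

0.0795

Poor units: KSh 300,000, KSh 1,100,000 (q = 2 of N = 7).
Normalized shortfalls: (1170000−300000)/1170000 = 0.7436; (1170000−1100000)/1170000 = 0.0598.
Squared: 0.5529; 0.0036.
Sum = 0.556505; P₂ = 0.556505 / 7 = 0.0795.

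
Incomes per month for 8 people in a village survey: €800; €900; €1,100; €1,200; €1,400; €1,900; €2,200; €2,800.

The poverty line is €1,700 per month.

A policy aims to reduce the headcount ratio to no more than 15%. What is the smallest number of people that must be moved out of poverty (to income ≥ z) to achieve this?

5 of the 8 people are poor, so H = 5/8 = 0.625.
A headcount ratio of at most 15% allows at most ⌊0.15 × 8⌋ = 1 poor people.
So at least 5 − 1 = 4 must be lifted.

4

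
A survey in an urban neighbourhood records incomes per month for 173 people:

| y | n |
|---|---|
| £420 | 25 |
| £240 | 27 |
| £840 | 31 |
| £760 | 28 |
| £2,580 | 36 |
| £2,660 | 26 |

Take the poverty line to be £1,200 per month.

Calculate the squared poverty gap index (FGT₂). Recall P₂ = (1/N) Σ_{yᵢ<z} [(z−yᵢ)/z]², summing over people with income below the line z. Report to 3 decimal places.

Below z: 27×£240, 25×£420, 28×£760, 31×£840 (q = 111 of N = 173).
Normalized shortfalls: (1200−240)/1200 = 0.8000 (×27); (1200−420)/1200 = 0.6500 (×25); (1200−760)/1200 = 0.3667 (×28); (1200−840)/1200 = 0.3000 (×31).
Squared: 0.6400 (×27); 0.4225 (×25); 0.1344 (×28); 0.0900 (×31).
Sum = 34.396944; P₂ = 34.396944 / 173 = 0.199.

0.199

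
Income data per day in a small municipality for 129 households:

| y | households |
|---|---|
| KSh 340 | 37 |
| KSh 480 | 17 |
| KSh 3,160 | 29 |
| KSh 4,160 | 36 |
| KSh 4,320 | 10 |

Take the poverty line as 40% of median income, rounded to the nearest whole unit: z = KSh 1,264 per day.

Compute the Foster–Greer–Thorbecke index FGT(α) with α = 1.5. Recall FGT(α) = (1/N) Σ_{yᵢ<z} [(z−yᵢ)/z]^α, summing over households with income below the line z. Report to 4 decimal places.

Incomes under z: 37×KSh 340, 17×KSh 480 (q = 54 of N = 129).
Relative gaps: (1264−340)/1264 = 0.7310 (×37); (1264−480)/1264 = 0.6203 (×17).
Raised to α = 1.5: 0.62501 (×37); 0.48849 (×17).
Sum = 31.429678; FGT(1.5) = 31.429678 / 129 = 0.2436.

0.2436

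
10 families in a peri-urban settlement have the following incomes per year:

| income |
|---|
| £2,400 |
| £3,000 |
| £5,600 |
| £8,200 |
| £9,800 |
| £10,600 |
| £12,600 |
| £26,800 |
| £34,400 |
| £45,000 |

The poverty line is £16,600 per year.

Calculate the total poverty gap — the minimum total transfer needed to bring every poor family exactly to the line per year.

Incomes under z: £2,400, £3,000, £5,600, £8,200, £9,800, £10,600, £12,600 (q = 7 of N = 10).
Individual gaps: 16600−2400 = 14200; 16600−3000 = 13600; 16600−5600 = 11000; 16600−8200 = 8400; 16600−9800 = 6800; 16600−10600 = 6000; 16600−12600 = 4000.
Aggregate gap = £64,000.

£64,000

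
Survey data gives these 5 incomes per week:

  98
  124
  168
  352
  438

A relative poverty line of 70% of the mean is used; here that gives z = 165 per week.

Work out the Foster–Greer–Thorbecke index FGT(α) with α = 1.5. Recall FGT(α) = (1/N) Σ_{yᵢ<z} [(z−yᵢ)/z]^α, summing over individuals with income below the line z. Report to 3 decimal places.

0.077

Below z: 98, 124 (q = 2 of N = 5).
Gap ratios (z−y)/z: (165−98)/165 = 0.4061; (165−124)/165 = 0.2485.
Raised to α = 1.5: 0.25875; 0.12387.
Sum = 0.382619; FGT(1.5) = 0.382619 / 5 = 0.077.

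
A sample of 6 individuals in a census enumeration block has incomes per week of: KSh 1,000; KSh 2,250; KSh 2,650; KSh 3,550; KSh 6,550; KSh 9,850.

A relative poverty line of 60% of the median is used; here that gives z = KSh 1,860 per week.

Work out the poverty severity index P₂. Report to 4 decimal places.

0.0356

Below z: KSh 1,000 (q = 1 of N = 6).
Relative gaps: (1860−1000)/1860 = 0.4624.
Squared: 0.2138.
Sum = 0.213782; P₂ = 0.213782 / 6 = 0.0356.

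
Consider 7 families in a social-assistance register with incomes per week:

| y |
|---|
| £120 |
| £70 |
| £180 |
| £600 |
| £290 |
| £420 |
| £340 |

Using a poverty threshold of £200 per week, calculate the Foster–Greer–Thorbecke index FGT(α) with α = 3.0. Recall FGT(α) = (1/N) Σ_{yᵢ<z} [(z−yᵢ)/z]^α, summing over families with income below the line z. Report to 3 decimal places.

Below the line: £70, £120, £180 (q = 3 of N = 7).
Shortfall ratios: (200−70)/200 = 0.6500; (200−120)/200 = 0.4000; (200−180)/200 = 0.1000.
Raised to α = 3.0: 0.27463; 0.06400; 0.00100.
Sum = 0.339625; FGT(3.0) = 0.339625 / 7 = 0.049.

0.049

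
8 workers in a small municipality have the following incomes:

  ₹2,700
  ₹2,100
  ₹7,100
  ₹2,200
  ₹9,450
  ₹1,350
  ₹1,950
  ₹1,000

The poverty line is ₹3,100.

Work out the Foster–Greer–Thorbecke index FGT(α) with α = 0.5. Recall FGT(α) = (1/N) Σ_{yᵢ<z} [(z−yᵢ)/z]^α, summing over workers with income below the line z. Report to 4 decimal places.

0.4562

Poor units: ₹1,000, ₹1,350, ₹1,950, ₹2,100, ₹2,200, ₹2,700 (q = 6 of N = 8).
Gap ratios (z−y)/z: (3100−1000)/3100 = 0.6774; (3100−1350)/3100 = 0.5645; (3100−1950)/3100 = 0.3710; (3100−2100)/3100 = 0.3226; (3100−2200)/3100 = 0.2903; (3100−2700)/3100 = 0.1290.
Raised to α = 0.5: 0.82305; 0.75134; 0.60907; 0.56796; 0.53882; 0.35921.
Sum = 3.649457; FGT(0.5) = 3.649457 / 8 = 0.4562.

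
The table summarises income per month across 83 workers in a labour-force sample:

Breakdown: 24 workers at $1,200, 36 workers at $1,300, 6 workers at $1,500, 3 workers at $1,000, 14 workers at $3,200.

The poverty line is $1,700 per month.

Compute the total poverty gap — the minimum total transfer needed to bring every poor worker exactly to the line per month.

$29,700

Poor units: 3×$1,000, 24×$1,200, 36×$1,300, 6×$1,500 (q = 69 of N = 83).
Individual gaps: 3×(1700−1000) = 2100; 24×(1700−1200) = 12000; 36×(1700−1300) = 14400; 6×(1700−1500) = 1200.
Aggregate gap = $29,700.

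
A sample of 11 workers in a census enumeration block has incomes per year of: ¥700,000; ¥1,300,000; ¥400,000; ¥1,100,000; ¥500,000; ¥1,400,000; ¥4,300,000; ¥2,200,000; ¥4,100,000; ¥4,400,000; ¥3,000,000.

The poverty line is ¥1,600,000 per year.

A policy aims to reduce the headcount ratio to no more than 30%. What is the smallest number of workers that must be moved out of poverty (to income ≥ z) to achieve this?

Currently q = 6 of N = 11 are below the line (H = 0.545).
A headcount ratio of at most 30% allows at most ⌊0.30 × 11⌋ = 3 poor workers.
So at least 6 − 3 = 3 must be lifted.

3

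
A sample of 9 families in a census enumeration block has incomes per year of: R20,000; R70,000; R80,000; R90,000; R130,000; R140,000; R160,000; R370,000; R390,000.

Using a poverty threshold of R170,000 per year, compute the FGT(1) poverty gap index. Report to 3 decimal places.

Below the line: R20,000, R70,000, R80,000, R90,000, R130,000, R140,000, R160,000 (q = 7 of N = 9).
Gap ratios (z−y)/z: (170000−20000)/170000 = 0.8824; (170000−70000)/170000 = 0.5882; (170000−80000)/170000 = 0.5294; (170000−90000)/170000 = 0.4706; (170000−130000)/170000 = 0.2353; (170000−140000)/170000 = 0.1765; (170000−160000)/170000 = 0.0588.
Sum of shortfalls = 2.941176; P₁ averages over all N: 2.941176 / 9 = 0.327.

0.327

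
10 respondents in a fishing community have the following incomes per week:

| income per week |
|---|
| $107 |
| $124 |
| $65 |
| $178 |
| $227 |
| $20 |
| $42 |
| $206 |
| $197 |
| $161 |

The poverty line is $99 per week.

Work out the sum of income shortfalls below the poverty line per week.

Below the line: $20, $42, $65 (q = 3 of N = 10).
Individual gaps: 99−20 = 79; 99−42 = 57; 99−65 = 34.
Aggregate gap = $170.

$170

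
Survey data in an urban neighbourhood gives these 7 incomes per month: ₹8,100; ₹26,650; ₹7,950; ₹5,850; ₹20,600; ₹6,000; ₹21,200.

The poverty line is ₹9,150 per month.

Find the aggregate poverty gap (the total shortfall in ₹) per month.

Incomes under z: ₹5,850, ₹6,000, ₹7,950, ₹8,100 (q = 4 of N = 7).
Individual gaps: 9150−5850 = 3300; 9150−6000 = 3150; 9150−7950 = 1200; 9150−8100 = 1050.
Aggregate gap = ₹8,700.

₹8,700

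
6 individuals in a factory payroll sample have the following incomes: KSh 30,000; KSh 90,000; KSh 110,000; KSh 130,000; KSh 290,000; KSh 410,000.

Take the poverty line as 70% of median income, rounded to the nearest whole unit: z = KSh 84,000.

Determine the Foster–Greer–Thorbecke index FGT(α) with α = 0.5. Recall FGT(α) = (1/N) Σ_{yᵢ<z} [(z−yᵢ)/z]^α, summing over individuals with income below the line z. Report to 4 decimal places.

Below z: KSh 30,000 (q = 1 of N = 6).
Shortfall ratios: (84000−30000)/84000 = 0.6429.
Raised to α = 0.5: 0.80178.
Sum = 0.801784; FGT(0.5) = 0.801784 / 6 = 0.1336.

0.1336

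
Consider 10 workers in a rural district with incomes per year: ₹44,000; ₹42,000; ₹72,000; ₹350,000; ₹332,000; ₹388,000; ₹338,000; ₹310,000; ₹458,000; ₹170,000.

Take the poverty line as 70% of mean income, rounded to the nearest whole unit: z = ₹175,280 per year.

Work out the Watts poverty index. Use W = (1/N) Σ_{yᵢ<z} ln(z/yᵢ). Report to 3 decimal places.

Incomes under z: ₹42,000, ₹44,000, ₹72,000, ₹170,000 (q = 4 of N = 10).
Log gaps: ln(175280/42000) = 1.4287; ln(175280/44000) = 1.3822; ln(175280/72000) = 0.8897; ln(175280/170000) = 0.0306.
W = 3.731215 / 10 = 0.373.

0.373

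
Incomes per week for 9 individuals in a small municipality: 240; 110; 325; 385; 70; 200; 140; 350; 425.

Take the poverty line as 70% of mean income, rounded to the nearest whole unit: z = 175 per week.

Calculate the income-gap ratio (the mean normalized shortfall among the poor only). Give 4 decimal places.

Below z: 70, 110, 140 (q = 3 of N = 9).
Shortfall ratios (z−y)/z: 0.6000, 0.3714, 0.2000; sum = 1.171429.
I averages over the q = 3 poor units only: 1.171429 / 3 = 0.3905.

0.3905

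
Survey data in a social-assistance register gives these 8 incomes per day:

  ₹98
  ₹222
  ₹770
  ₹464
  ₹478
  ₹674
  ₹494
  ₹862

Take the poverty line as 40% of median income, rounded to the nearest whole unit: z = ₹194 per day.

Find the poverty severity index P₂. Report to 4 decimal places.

Poor units: ₹98 (q = 1 of N = 8).
Gap ratios (z−y)/z: (194−98)/194 = 0.4948.
Squared: 0.2449.
Sum = 0.244872; P₂ = 0.244872 / 8 = 0.0306.

0.0306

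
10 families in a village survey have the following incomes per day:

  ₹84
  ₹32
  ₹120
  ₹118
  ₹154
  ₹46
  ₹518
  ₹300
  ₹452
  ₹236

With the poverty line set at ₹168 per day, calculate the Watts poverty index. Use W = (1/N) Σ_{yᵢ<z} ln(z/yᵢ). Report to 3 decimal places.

0.442

Poor units: ₹32, ₹46, ₹84, ₹118, ₹120, ₹154 (q = 6 of N = 10).
Log gaps: ln(168/32) = 1.6582; ln(168/46) = 1.2953; ln(168/84) = 0.6931; ln(168/118) = 0.3533; ln(168/120) = 0.3365; ln(168/154) = 0.0870.
W = 4.423461 / 10 = 0.442.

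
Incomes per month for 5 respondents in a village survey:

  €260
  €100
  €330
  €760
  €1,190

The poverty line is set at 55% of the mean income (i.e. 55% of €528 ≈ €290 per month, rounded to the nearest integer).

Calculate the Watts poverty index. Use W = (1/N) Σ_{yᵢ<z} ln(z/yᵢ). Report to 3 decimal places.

0.235

Below z: €100, €260 (q = 2 of N = 5).
Log shortfalls: ln(290/100) = 1.0647; ln(290/260) = 0.1092.
W = 1.173910 / 5 = 0.235.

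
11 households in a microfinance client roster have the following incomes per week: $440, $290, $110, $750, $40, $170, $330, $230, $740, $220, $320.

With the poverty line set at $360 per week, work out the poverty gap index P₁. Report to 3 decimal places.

0.295

Poor units: $40, $110, $170, $220, $230, $290, $320, $330 (q = 8 of N = 11).
Relative gaps: (360−40)/360 = 0.8889; (360−110)/360 = 0.6944; (360−170)/360 = 0.5278; (360−220)/360 = 0.3889; (360−230)/360 = 0.3611; (360−290)/360 = 0.1944; (360−320)/360 = 0.1111; (360−330)/360 = 0.0833.
Sum of shortfalls = 3.250000; P₁ averages over all N: 3.250000 / 11 = 0.295.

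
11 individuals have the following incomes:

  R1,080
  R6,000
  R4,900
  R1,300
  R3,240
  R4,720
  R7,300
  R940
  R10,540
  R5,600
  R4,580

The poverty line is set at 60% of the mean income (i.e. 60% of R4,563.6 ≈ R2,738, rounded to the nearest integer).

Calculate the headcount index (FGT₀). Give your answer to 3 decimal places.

3 of the 11 individuals have income below R2,738.
H = 3/11 = 0.273.

0.273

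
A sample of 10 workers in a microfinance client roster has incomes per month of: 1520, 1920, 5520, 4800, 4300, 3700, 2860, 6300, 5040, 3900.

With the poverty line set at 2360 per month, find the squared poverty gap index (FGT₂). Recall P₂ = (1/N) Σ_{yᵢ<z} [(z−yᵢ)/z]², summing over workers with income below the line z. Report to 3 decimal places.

0.016

Below the line: 1520, 1920 (q = 2 of N = 10).
Shortfall ratios: (2360−1520)/2360 = 0.3559; (2360−1920)/2360 = 0.1864.
Squared: 0.1267; 0.0348.
Sum = 0.161448; P₂ = 0.161448 / 10 = 0.016.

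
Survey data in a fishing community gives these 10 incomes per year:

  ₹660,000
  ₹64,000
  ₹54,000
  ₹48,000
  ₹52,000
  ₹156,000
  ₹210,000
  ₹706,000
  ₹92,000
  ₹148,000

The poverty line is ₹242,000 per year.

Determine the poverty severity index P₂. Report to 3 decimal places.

0.308

Below the line: ₹48,000, ₹52,000, ₹54,000, ₹64,000, ₹92,000, ₹148,000, ₹156,000, ₹210,000 (q = 8 of N = 10).
Gap ratios (z−y)/z: (242000−48000)/242000 = 0.8017; (242000−52000)/242000 = 0.7851; (242000−54000)/242000 = 0.7769; (242000−64000)/242000 = 0.7355; (242000−92000)/242000 = 0.6198; (242000−148000)/242000 = 0.3884; (242000−156000)/242000 = 0.3554; (242000−210000)/242000 = 0.1322.
Squared: 0.6426; 0.6164; 0.6035; 0.5410; 0.3842; 0.1509; 0.1263; 0.0175.
Sum = 3.082440; P₂ = 3.082440 / 10 = 0.308.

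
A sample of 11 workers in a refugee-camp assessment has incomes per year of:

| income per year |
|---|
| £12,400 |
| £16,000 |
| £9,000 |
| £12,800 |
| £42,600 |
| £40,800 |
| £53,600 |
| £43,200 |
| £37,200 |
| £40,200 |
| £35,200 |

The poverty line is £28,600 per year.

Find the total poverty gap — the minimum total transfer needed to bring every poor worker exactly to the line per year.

£64,200

Below the line: £9,000, £12,400, £12,800, £16,000 (q = 4 of N = 11).
Individual gaps: 28600−9000 = 19600; 28600−12400 = 16200; 28600−12800 = 15800; 28600−16000 = 12600.
Aggregate gap = £64,200.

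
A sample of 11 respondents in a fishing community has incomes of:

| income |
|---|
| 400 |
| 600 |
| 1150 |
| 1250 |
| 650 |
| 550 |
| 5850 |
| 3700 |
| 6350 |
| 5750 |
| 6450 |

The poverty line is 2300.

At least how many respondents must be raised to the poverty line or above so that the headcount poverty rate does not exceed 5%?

6 of the 11 respondents are poor, so H = 6/11 = 0.545.
A headcount ratio of at most 5% allows at most ⌊0.05 × 11⌋ = 0 poor respondents.
So at least 6 − 0 = 6 must be lifted.

6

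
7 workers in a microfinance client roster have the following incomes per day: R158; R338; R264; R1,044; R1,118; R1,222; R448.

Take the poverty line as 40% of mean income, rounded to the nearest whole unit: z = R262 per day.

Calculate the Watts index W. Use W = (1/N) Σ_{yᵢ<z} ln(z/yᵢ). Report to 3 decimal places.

Below the line: R158 (q = 1 of N = 7).
ln(z/y) terms: ln(262/158) = 0.5057.
W = 0.505749 / 7 = 0.072.

0.072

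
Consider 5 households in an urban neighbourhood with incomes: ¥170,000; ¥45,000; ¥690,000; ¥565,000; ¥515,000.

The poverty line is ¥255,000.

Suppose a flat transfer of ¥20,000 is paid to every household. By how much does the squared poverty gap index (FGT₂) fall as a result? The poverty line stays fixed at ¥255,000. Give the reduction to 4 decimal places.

0.0338

Before: below the line — ¥45,000, ¥170,000; squared poverty gap index (FGT₂) = 0.157862.
After the ¥20,000 transfer: below the line — ¥65,000, ¥190,000; squared poverty gap index (FGT₂) = 0.124029.
Reduction = 0.157862 − 0.124029 = 0.0338.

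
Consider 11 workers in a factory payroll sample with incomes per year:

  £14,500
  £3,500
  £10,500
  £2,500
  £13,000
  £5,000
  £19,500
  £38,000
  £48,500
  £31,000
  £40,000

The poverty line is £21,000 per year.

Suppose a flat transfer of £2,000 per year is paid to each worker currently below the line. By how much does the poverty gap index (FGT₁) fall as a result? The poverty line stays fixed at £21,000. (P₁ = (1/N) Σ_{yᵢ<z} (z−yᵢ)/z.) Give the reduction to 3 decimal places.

0.058

Before: below the line — £2,500, £3,500, £5,000, £10,500, £13,000, £14,500, £19,500; poverty gap index (FGT₁) = 0.33983.
After the £2,000 transfer: below the line — £4,500, £5,500, £7,000, £12,500, £15,000, £16,500; poverty gap index (FGT₁) = 0.28139.
Reduction = 0.33983 − 0.28139 = 0.058.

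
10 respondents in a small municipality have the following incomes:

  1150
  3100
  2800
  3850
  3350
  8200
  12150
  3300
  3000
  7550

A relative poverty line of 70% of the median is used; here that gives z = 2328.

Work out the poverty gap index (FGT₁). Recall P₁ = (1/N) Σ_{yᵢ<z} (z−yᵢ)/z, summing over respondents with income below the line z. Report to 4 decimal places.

0.0506

Below z: 1150 (q = 1 of N = 10).
Gap ratios (z−y)/z: (2328−1150)/2328 = 0.5060.
Σ = 0.506014. Dividing by the full population N = 10 gives P₁ = 0.0506.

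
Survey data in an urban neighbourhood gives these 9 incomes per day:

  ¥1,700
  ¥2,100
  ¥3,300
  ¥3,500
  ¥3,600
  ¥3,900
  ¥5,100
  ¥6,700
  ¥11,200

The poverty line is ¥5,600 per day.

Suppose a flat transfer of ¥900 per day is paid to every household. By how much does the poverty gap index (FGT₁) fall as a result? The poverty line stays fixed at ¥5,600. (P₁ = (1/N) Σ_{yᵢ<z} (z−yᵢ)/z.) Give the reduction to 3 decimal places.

0.117

Before: below the line — ¥1,700, ¥2,100, ¥3,300, ¥3,500, ¥3,600, ¥3,900, ¥5,100; poverty gap index (FGT₁) = 0.31746.
After the ¥900 transfer: below the line — ¥2,600, ¥3,000, ¥4,200, ¥4,400, ¥4,500, ¥4,800; poverty gap index (FGT₁) = 0.20040.
Reduction = 0.31746 − 0.20040 = 0.117.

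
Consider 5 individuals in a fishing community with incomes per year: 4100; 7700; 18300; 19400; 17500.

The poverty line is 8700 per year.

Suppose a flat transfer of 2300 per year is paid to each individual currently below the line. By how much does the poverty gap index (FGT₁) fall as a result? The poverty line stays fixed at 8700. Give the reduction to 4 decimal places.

Before: below the line — 4100, 7700; poverty gap index (FGT₁) = 0.128736.
After the 2300 transfer: below the line — 6400; poverty gap index (FGT₁) = 0.052874.
Reduction = 0.128736 − 0.052874 = 0.0759.

0.0759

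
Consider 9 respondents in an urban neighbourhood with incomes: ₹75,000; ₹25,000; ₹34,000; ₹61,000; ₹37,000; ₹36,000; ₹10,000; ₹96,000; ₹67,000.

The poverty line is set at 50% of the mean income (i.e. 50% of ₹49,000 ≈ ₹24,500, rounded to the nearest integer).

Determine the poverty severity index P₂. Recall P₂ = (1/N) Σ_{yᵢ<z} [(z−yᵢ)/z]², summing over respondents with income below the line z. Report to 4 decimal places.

Below z: ₹10,000 (q = 1 of N = 9).
Relative gaps: (24500−10000)/24500 = 0.5918.
Squared: 0.3503.
Sum = 0.350271; P₂ = 0.350271 / 9 = 0.0389.

0.0389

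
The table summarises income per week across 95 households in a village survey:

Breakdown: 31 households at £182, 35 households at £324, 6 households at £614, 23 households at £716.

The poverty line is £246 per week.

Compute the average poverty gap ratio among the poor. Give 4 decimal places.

Poor units: 31×£182 (q = 31 of N = 95).
Shortfall ratios (z−y)/z: 0.2602 (×31); sum = 8.065041.
The income-gap ratio divides by q (the poor only): 8.065041 / 31 = 0.2602.

0.2602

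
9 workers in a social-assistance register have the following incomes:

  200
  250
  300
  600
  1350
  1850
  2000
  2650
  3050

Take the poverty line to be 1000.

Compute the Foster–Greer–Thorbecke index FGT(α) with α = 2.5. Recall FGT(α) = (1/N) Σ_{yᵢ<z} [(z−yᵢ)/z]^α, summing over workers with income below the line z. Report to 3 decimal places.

0.175

Below the line: 200, 250, 300, 600 (q = 4 of N = 9).
Normalized shortfalls: (1000−200)/1000 = 0.8000; (1000−250)/1000 = 0.7500; (1000−300)/1000 = 0.7000; (1000−600)/1000 = 0.4000.
Raised to α = 2.5: 0.57243; 0.48714; 0.40996; 0.10119.
Sum = 1.570729; FGT(2.5) = 1.570729 / 9 = 0.175.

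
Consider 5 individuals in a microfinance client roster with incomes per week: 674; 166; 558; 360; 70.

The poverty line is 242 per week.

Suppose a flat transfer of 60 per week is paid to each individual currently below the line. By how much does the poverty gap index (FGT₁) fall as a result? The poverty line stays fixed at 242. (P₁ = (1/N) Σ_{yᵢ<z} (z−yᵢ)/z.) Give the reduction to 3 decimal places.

0.099

Before: below the line — 70, 166; poverty gap index (FGT₁) = 0.20496.
After the 60 transfer: below the line — 130, 226; poverty gap index (FGT₁) = 0.10579.
Reduction = 0.20496 − 0.10579 = 0.099.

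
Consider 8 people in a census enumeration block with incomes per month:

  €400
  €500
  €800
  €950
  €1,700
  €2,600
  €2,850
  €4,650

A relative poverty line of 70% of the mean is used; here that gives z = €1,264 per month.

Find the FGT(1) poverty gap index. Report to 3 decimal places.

0.238

Incomes under z: €400, €500, €800, €950 (q = 4 of N = 8).
Relative gaps: (1264−400)/1264 = 0.6835; (1264−500)/1264 = 0.6044; (1264−800)/1264 = 0.3671; (1264−950)/1264 = 0.2484.
Sum of shortfalls = 1.903481; P₁ averages over all N: 1.903481 / 8 = 0.238.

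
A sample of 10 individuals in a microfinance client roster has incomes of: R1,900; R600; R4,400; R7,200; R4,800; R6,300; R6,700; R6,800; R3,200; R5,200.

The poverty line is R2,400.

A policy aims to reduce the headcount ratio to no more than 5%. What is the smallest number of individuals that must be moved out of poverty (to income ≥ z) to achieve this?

2 of the 10 individuals are poor, so H = 2/10 = 0.200.
A headcount ratio of at most 5% allows at most ⌊0.05 × 10⌋ = 0 poor individuals.
So at least 2 − 0 = 2 must be lifted.

2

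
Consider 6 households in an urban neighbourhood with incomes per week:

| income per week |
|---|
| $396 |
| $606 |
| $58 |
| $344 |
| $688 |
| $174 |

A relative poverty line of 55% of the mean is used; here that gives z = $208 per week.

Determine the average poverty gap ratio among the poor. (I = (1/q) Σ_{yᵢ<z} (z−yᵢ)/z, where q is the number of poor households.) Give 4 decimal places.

0.4423

Incomes under z: $58, $174 (q = 2 of N = 6).
Relative gaps: 0.7212, 0.1635; sum = 0.884615.
The income-gap ratio divides by q (the poor only): 0.884615 / 2 = 0.4423.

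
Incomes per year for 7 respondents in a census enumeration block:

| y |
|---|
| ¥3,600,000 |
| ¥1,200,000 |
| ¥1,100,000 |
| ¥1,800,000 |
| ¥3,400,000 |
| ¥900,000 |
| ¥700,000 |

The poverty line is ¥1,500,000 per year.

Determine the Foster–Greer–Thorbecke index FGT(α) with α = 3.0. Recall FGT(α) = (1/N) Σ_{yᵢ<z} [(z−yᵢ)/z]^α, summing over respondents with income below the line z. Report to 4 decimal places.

Below z: ¥700,000, ¥900,000, ¥1,100,000, ¥1,200,000 (q = 4 of N = 7).
Normalized shortfalls: (1500000−700000)/1500000 = 0.5333; (1500000−900000)/1500000 = 0.4000; (1500000−1100000)/1500000 = 0.2667; (1500000−1200000)/1500000 = 0.2000.
Raised to α = 3.0: 0.15170; 0.06400; 0.01896; 0.00800.
Sum = 0.242667; FGT(3.0) = 0.242667 / 7 = 0.0347.

0.0347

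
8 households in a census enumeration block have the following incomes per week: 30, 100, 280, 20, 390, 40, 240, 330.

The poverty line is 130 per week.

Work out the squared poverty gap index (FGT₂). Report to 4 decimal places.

0.2300

Poor units: 20, 30, 40, 100 (q = 4 of N = 8).
Relative gaps: (130−20)/130 = 0.8462; (130−30)/130 = 0.7692; (130−40)/130 = 0.6923; (130−100)/130 = 0.2308.
Squared: 0.7160; 0.5917; 0.4793; 0.0533.
Sum = 1.840237; P₂ = 1.840237 / 8 = 0.2300.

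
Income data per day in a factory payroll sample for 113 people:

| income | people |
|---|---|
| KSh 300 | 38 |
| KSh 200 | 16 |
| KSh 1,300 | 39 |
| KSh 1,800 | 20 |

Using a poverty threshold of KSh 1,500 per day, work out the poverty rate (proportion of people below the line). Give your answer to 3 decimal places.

93 of the 113 people have income below KSh 1,500.
H = 93/113 = 0.823.

0.823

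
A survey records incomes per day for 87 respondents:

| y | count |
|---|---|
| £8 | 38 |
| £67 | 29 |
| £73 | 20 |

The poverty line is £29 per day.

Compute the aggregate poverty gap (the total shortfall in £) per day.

£798

Below the line: 38×£8 (q = 38 of N = 87).
Individual gaps: 38×(29−8) = 798.
Aggregate gap = £798.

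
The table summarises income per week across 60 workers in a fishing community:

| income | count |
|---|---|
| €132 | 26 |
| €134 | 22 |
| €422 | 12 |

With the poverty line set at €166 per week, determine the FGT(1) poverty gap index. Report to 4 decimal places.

Incomes under z: 26×€132, 22×€134 (q = 48 of N = 60).
Relative gaps: (166−132)/166 = 0.2048 (×26); (166−134)/166 = 0.1928 (×22).
Σ = 9.566265. Dividing by the full population N = 60 gives P₁ = 0.1594.

0.1594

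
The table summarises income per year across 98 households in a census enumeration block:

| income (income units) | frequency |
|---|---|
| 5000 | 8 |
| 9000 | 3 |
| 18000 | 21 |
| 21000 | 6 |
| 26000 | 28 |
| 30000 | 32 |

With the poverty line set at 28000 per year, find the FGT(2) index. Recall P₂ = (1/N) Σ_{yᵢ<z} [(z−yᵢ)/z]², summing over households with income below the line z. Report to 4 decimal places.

0.1018

Below the line: 8×5000, 3×9000, 21×18000, 6×21000, 28×26000 (q = 66 of N = 98).
Shortfall ratios: (28000−5000)/28000 = 0.8214 (×8); (28000−9000)/28000 = 0.6786 (×3); (28000−18000)/28000 = 0.3571 (×21); (28000−21000)/28000 = 0.2500 (×6); (28000−26000)/28000 = 0.0714 (×28).
Squared: 0.6747 (×8); 0.4605 (×3); 0.1276 (×21); 0.0625 (×6); 0.0051 (×28).
Sum = 9.975765; P₂ = 9.975765 / 98 = 0.1018.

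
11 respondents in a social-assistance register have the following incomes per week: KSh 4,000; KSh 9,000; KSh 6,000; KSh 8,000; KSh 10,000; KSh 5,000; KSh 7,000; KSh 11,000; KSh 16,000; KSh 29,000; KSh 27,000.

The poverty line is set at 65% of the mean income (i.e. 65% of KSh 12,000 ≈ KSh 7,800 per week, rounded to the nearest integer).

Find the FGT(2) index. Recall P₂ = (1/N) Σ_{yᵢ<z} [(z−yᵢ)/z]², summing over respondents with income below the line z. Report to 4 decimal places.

Incomes under z: KSh 4,000, KSh 5,000, KSh 6,000, KSh 7,000 (q = 4 of N = 11).
Relative gaps: (7800−4000)/7800 = 0.4872; (7800−5000)/7800 = 0.3590; (7800−6000)/7800 = 0.2308; (7800−7000)/7800 = 0.1026.
Squared: 0.2373; 0.1289; 0.0533; 0.0105.
Sum = 0.429980; P₂ = 0.429980 / 11 = 0.0391.

0.0391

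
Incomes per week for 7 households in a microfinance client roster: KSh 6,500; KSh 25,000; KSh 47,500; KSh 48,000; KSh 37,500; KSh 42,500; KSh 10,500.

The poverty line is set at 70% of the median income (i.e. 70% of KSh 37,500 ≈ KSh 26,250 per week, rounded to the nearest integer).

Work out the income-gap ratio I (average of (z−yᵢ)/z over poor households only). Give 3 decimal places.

0.467

Poor units: KSh 6,500, KSh 10,500, KSh 25,000 (q = 3 of N = 7).
Shortfall ratios (z−y)/z: 0.7524, 0.6000, 0.0476; sum = 1.400000.
The income-gap ratio divides by q (the poor only): 1.400000 / 3 = 0.467.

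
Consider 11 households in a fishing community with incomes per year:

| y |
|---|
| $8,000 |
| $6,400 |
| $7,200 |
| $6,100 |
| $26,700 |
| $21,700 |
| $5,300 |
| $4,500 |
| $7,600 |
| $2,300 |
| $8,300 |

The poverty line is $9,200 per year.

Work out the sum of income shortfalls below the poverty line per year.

$27,100

Poor units: $2,300, $4,500, $5,300, $6,100, $6,400, $7,200, $7,600, $8,000, $8,300 (q = 9 of N = 11).
Individual gaps: 9200−2300 = 6900; 9200−4500 = 4700; 9200−5300 = 3900; 9200−6100 = 3100; 9200−6400 = 2800; 9200−7200 = 2000; 9200−7600 = 1600; 9200−8000 = 1200; 9200−8300 = 900.
Aggregate gap = $27,100.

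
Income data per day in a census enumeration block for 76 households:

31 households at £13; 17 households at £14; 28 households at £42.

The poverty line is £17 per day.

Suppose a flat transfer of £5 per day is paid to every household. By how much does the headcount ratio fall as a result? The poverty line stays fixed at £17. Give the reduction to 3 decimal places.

Before: below the line — 31×£13, 17×£14; headcount ratio = 0.63158.
After the £5 transfer: below the line — none; headcount ratio = 0.00000.
Reduction = 0.63158 − 0.00000 = 0.632.

0.632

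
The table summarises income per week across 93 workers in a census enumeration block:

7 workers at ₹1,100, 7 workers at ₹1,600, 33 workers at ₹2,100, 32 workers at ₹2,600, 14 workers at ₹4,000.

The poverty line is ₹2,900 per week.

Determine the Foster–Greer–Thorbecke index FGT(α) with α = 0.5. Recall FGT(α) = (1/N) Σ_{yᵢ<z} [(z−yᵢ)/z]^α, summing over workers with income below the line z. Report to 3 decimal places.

0.407

Poor units: 7×₹1,100, 7×₹1,600, 33×₹2,100, 32×₹2,600 (q = 79 of N = 93).
Relative gaps: (2900−1100)/2900 = 0.6207 (×7); (2900−1600)/2900 = 0.4483 (×7); (2900−2100)/2900 = 0.2759 (×33); (2900−2600)/2900 = 0.1034 (×32).
Raised to α = 0.5: 0.78784 (×7); 0.66953 (×7); 0.52523 (×33); 0.32163 (×32).
Sum = 37.826338; FGT(0.5) = 37.826338 / 93 = 0.407.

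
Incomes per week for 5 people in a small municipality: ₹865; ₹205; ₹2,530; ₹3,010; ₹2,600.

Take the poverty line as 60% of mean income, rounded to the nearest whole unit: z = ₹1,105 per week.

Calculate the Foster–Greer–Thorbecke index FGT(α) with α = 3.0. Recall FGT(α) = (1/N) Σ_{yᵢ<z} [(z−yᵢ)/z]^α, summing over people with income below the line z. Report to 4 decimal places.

0.1101

Poor units: ₹205, ₹865 (q = 2 of N = 5).
Relative gaps: (1105−205)/1105 = 0.8145; (1105−865)/1105 = 0.2172.
Raised to α = 3.0: 0.54031; 0.01025.
Sum = 0.550553; FGT(3.0) = 0.550553 / 5 = 0.1101.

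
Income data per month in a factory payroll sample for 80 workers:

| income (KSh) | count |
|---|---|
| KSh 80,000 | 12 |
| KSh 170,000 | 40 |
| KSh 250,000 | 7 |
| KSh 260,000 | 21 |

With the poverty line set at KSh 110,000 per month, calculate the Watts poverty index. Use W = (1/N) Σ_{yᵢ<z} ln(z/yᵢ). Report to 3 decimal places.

Below the line: 12×KSh 80,000 (q = 12 of N = 80).
ln(z/y) terms: ln(110000/80000) = 0.3185 (×12).
W = 3.821445 / 80 = 0.048.

0.048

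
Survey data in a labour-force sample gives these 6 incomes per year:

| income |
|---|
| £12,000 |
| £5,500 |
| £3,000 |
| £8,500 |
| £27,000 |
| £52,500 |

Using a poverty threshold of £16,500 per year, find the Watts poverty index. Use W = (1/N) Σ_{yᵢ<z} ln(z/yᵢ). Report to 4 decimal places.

0.6309

Below z: £3,000, £5,500, £8,500, £12,000 (q = 4 of N = 6).
ln(z/y) terms: ln(16500/3000) = 1.7047; ln(16500/5500) = 1.0986; ln(16500/8500) = 0.6633; ln(16500/12000) = 0.3185.
W = 3.785108 / 6 = 0.6309.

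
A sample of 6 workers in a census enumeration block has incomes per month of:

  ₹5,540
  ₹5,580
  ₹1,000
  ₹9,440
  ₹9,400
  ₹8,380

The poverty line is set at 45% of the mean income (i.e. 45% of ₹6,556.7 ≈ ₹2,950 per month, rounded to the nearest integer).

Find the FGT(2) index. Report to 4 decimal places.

Below the line: ₹1,000 (q = 1 of N = 6).
Shortfall ratios: (2950−1000)/2950 = 0.6610.
Squared: 0.4369.
Sum = 0.436943; P₂ = 0.436943 / 6 = 0.0728.

0.0728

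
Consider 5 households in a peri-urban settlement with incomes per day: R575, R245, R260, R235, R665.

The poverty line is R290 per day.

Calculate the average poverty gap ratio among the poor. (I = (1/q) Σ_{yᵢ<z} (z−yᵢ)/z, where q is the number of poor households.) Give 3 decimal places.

0.149

Incomes under z: R235, R245, R260 (q = 3 of N = 5).
Relative gaps: 0.1897, 0.1552, 0.1034; sum = 0.448276.
The income-gap ratio divides by q (the poor only): 0.448276 / 3 = 0.149.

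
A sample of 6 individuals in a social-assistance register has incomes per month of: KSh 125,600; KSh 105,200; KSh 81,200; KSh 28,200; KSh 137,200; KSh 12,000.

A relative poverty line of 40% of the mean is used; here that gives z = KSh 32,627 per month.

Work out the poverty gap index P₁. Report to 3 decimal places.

0.128

Poor units: KSh 12,000, KSh 28,200 (q = 2 of N = 6).
Normalized shortfalls: (32627−12000)/32627 = 0.6322; (32627−28200)/32627 = 0.1357.
Σ = 0.767892. Dividing by the full population N = 6 gives P₁ = 0.128.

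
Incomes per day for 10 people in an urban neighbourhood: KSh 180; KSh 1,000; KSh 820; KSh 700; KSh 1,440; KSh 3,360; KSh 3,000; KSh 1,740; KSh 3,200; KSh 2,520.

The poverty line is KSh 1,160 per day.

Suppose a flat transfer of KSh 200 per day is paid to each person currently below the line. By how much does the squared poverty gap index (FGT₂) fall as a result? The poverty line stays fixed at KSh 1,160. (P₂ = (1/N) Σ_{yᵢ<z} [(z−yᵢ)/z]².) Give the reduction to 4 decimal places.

Before: below the line — KSh 180, KSh 700, KSh 820, KSh 1,000; squared poverty gap index (FGT₂) = 0.097592.
After the KSh 200 transfer: below the line — KSh 380, KSh 900, KSh 1,020; squared poverty gap index (FGT₂) = 0.051694.
Reduction = 0.097592 − 0.051694 = 0.0459.

0.0459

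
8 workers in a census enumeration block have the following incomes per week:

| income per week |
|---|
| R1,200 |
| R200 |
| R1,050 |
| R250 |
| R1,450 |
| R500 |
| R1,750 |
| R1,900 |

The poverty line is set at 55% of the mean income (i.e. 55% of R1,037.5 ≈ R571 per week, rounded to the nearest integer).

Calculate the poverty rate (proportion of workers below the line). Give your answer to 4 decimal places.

3 of the 8 workers have income below R571.
H = 3/8 = 0.3750.

0.3750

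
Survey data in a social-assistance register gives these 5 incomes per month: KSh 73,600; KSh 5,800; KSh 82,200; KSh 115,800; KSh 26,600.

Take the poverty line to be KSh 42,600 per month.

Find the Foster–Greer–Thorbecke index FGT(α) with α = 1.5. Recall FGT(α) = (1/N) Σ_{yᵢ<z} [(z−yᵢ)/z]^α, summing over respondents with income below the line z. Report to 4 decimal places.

0.2066

Incomes under z: KSh 5,800, KSh 26,600 (q = 2 of N = 5).
Shortfall ratios: (42600−5800)/42600 = 0.8638; (42600−26600)/42600 = 0.3756.
Raised to α = 1.5: 0.80289; 0.23018.
Sum = 1.033071; FGT(1.5) = 1.033071 / 5 = 0.2066.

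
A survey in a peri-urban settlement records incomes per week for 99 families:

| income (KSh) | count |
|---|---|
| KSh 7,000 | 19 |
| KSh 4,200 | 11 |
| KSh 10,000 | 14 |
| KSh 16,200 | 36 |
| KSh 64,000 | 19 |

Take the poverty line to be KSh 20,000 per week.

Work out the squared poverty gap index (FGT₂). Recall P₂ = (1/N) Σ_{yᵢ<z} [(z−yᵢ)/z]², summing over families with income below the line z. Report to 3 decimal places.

0.199

Incomes under z: 11×KSh 4,200, 19×KSh 7,000, 14×KSh 10,000, 36×KSh 16,200 (q = 80 of N = 99).
Gap ratios (z−y)/z: (20000−4200)/20000 = 0.7900 (×11); (20000−7000)/20000 = 0.6500 (×19); (20000−10000)/20000 = 0.5000 (×14); (20000−16200)/20000 = 0.1900 (×36).
Squared: 0.6241 (×11); 0.4225 (×19); 0.2500 (×14); 0.0361 (×36).
Sum = 19.692200; P₂ = 19.692200 / 99 = 0.199.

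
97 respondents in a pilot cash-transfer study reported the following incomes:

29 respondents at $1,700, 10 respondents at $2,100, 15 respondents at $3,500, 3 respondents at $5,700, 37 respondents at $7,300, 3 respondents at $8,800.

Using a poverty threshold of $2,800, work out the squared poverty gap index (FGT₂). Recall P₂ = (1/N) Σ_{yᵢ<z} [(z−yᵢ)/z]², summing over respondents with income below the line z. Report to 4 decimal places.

0.0526

Below z: 29×$1,700, 10×$2,100 (q = 39 of N = 97).
Relative gaps: (2800−1700)/2800 = 0.3929 (×29); (2800−2100)/2800 = 0.2500 (×10).
Squared: 0.1543 (×29); 0.0625 (×10).
Sum = 5.100765; P₂ = 5.100765 / 97 = 0.0526.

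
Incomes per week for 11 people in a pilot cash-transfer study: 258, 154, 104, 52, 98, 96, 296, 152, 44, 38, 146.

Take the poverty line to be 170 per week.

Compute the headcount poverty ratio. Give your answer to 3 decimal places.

0.818

9 of the 11 people have income below 170.
H = 9/11 = 0.818.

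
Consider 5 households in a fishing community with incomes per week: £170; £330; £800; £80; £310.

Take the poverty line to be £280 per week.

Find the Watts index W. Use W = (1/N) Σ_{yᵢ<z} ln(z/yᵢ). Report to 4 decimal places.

0.3504

Poor units: £80, £170 (q = 2 of N = 5).
Log shortfalls: ln(280/80) = 1.2528; ln(280/170) = 0.4990.
W = 1.751754 / 5 = 0.3504.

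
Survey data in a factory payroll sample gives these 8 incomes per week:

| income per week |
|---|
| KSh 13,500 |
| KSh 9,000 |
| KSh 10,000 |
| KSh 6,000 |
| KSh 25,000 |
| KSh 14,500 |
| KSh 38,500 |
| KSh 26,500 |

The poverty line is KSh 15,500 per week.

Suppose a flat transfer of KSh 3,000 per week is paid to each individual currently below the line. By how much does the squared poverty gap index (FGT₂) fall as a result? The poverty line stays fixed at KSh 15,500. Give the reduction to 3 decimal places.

0.056

Before: below the line — KSh 6,000, KSh 9,000, KSh 10,000, KSh 13,500, KSh 14,500; squared poverty gap index (FGT₂) = 0.08728.
After the KSh 3,000 transfer: below the line — KSh 9,000, KSh 12,000, KSh 13,000; squared poverty gap index (FGT₂) = 0.03161.
Reduction = 0.08728 − 0.03161 = 0.056.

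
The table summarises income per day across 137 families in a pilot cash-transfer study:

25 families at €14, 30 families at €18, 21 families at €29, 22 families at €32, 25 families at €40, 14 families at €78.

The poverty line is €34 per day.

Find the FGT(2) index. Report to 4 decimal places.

Below z: 25×€14, 30×€18, 21×€29, 22×€32 (q = 98 of N = 137).
Relative gaps: (34−14)/34 = 0.5882 (×25); (34−18)/34 = 0.4706 (×30); (34−29)/34 = 0.1471 (×21); (34−32)/34 = 0.0588 (×22).
Squared: 0.3460 (×25); 0.2215 (×30); 0.0216 (×21); 0.0035 (×22).
Sum = 15.824394; P₂ = 15.824394 / 137 = 0.1155.

0.1155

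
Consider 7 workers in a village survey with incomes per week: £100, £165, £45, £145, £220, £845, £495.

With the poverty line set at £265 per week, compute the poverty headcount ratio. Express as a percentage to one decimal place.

5 of the 7 workers have income below £265.
H = 5/7 = 71.4%.

71.4%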